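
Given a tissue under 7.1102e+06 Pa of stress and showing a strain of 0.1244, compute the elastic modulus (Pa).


E = stress / strain
E = 7.1102e+06 / 0.1244
E = 5.7156e+07


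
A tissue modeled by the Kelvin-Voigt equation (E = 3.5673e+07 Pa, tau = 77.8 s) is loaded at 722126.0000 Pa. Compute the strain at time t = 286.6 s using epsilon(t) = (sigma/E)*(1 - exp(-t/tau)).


epsilon(t) = (sigma/E) * (1 - exp(-t/tau))
sigma/E = 722126.0000 / 3.5673e+07 = 0.0202
exp(-t/tau) = exp(-286.6 / 77.8) = 0.0251
epsilon = 0.0202 * (1 - 0.0251)
epsilon = 0.0197


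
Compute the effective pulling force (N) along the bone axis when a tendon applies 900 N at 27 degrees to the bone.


F_eff = F_tendon * cos(theta)
theta = 27 deg = 0.4712 rad
cos(theta) = 0.8910
F_eff = 900 * 0.8910
F_eff = 801.9059


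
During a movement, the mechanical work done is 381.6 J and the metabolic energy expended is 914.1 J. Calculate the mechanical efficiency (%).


eta = (W_mech / E_meta) * 100
eta = (381.6 / 914.1) * 100
ratio = 0.4175
eta = 41.7460


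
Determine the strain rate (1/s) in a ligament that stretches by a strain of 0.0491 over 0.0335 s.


strain_rate = delta_strain / delta_t
strain_rate = 0.0491 / 0.0335
strain_rate = 1.4657


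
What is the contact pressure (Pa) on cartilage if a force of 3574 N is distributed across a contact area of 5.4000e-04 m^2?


P = F / A
P = 3574 / 5.4000e-04
P = 6.6185e+06


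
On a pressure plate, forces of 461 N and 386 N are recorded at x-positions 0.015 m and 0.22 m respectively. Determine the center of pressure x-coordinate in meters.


COP_x = (F1*x1 + F2*x2) / (F1 + F2)
COP_x = (461*0.015 + 386*0.22) / (461 + 386)
Numerator = 91.8350
Denominator = 847
COP_x = 0.1084


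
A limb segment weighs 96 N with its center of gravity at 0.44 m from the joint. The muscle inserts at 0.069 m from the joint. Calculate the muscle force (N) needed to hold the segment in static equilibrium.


F_muscle = W * d_load / d_muscle
F_muscle = 96 * 0.44 / 0.069
Numerator = 42.2400
F_muscle = 612.1739


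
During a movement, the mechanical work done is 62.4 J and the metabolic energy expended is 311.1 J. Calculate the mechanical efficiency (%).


eta = (W_mech / E_meta) * 100
eta = (62.4 / 311.1) * 100
ratio = 0.2006
eta = 20.0579


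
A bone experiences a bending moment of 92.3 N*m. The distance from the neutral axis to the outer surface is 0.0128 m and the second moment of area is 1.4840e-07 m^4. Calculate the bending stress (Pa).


sigma = M * c / I
sigma = 92.3 * 0.0128 / 1.4840e-07
M * c = 1.1814
sigma = 7.9612e+06


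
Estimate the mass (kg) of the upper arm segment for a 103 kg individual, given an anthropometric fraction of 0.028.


m_segment = body_mass * fraction
m_segment = 103 * 0.028
m_segment = 2.8840


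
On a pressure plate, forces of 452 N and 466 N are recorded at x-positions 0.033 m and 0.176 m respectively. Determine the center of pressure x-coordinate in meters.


COP_x = (F1*x1 + F2*x2) / (F1 + F2)
COP_x = (452*0.033 + 466*0.176) / (452 + 466)
Numerator = 96.9320
Denominator = 918
COP_x = 0.1056


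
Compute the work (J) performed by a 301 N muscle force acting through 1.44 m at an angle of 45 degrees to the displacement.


W = F * d * cos(theta)
theta = 45 deg = 0.7854 rad
cos(theta) = 0.7071
W = 301 * 1.44 * 0.7071
W = 306.4884


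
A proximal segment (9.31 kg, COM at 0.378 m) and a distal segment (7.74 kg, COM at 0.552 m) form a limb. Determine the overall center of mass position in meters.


COM = (m1*x1 + m2*x2) / (m1 + m2)
COM = (9.31*0.378 + 7.74*0.552) / (9.31 + 7.74)
Numerator = 7.7917
Denominator = 17.0500
COM = 0.4570


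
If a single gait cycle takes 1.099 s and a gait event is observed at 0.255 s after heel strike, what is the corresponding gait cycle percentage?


pct = (event_time / cycle_time) * 100
pct = (0.255 / 1.099) * 100
ratio = 0.2320
pct = 23.2029


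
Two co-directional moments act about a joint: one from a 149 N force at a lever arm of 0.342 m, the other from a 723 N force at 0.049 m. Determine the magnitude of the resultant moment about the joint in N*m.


M = F1 * d1 + F2 * d2
M = 149 * 0.342 + 723 * 0.049
M = 50.9580 + 35.4270
M = 86.3850


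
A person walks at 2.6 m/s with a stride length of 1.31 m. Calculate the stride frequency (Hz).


f = v / stride_length
f = 2.6 / 1.31
f = 1.9847


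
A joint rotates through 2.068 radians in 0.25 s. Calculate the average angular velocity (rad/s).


omega = delta_theta / delta_t
omega = 2.068 / 0.25
omega = 8.2720


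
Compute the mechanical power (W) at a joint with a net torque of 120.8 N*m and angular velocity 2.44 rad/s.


P = M * omega
P = 120.8 * 2.44
P = 294.7520


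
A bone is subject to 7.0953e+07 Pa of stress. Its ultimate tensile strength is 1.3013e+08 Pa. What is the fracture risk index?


FRI = applied / ultimate
FRI = 7.0953e+07 / 1.3013e+08
FRI = 0.5452


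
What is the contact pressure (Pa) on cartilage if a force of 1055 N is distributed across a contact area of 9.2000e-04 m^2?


P = F / A
P = 1055 / 9.2000e-04
P = 1.1467e+06


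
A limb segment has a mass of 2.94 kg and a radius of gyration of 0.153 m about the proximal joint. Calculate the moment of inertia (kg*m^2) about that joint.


I = m * k^2
I = 2.94 * 0.153^2
k^2 = 0.0234
I = 0.0688


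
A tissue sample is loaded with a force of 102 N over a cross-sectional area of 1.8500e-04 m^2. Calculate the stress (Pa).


stress = F / A
stress = 102 / 1.8500e-04
stress = 551351.3514


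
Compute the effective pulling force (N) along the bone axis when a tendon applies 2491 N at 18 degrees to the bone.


F_eff = F_tendon * cos(theta)
theta = 18 deg = 0.3142 rad
cos(theta) = 0.9511
F_eff = 2491 * 0.9511
F_eff = 2369.0818


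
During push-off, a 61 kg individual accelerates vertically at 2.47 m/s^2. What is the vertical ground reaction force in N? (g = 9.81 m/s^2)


GRF = m * (g + a)
GRF = 61 * (9.81 + 2.47)
GRF = 61 * 12.2800
GRF = 749.0800


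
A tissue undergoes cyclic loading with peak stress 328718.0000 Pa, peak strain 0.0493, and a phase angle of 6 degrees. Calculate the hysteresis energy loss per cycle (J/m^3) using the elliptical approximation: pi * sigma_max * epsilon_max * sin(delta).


E_loss = pi * sigma_max * epsilon_max * sin(delta)
delta = 6 deg = 0.1047 rad
sin(delta) = 0.1045
E_loss = pi * 328718.0000 * 0.0493 * 0.1045
E_loss = 5321.7546


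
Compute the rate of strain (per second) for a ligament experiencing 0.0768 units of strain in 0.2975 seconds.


strain_rate = delta_strain / delta_t
strain_rate = 0.0768 / 0.2975
strain_rate = 0.2582


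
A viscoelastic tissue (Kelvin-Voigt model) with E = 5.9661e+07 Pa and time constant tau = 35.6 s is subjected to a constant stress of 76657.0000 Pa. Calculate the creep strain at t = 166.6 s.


epsilon(t) = (sigma/E) * (1 - exp(-t/tau))
sigma/E = 76657.0000 / 5.9661e+07 = 0.0013
exp(-t/tau) = exp(-166.6 / 35.6) = 0.0093
epsilon = 0.0013 * (1 - 0.0093)
epsilon = 0.0013


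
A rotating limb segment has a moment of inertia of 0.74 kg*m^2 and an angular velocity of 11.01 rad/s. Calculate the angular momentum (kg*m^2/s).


L = I * omega
L = 0.74 * 11.01
L = 8.1474


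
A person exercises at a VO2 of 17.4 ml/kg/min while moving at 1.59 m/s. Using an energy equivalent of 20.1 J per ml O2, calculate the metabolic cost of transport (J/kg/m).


Power per kg = VO2 * 20.1 / 60
Power per kg = 17.4 * 20.1 / 60 = 5.8290 W/kg
Cost = power_per_kg / speed
Cost = 5.8290 / 1.59
Cost = 3.6660


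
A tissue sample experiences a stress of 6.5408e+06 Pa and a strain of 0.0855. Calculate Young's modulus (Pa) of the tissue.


E = stress / strain
E = 6.5408e+06 / 0.0855
E = 7.6501e+07


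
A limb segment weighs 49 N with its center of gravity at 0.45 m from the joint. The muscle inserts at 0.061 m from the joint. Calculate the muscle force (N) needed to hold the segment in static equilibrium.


F_muscle = W * d_load / d_muscle
F_muscle = 49 * 0.45 / 0.061
Numerator = 22.0500
F_muscle = 361.4754


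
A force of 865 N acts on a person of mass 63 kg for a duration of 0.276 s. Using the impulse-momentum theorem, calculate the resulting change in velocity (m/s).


J = F * dt = 865 * 0.276 = 238.7400 N*s
delta_v = J / m
delta_v = 238.7400 / 63
delta_v = 3.7895


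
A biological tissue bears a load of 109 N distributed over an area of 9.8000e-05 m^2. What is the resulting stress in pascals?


stress = F / A
stress = 109 / 9.8000e-05
stress = 1.1122e+06


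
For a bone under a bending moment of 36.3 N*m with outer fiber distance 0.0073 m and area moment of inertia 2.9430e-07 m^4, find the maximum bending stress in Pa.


sigma = M * c / I
sigma = 36.3 * 0.0073 / 2.9430e-07
M * c = 0.2650
sigma = 900407.7472


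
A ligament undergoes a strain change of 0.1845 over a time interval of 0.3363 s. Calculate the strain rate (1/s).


strain_rate = delta_strain / delta_t
strain_rate = 0.1845 / 0.3363
strain_rate = 0.5486


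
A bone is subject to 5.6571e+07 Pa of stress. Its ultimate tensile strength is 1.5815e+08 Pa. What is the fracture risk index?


FRI = applied / ultimate
FRI = 5.6571e+07 / 1.5815e+08
FRI = 0.3577


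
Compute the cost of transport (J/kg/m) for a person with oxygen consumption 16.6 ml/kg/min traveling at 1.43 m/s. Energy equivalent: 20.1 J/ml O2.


Power per kg = VO2 * 20.1 / 60
Power per kg = 16.6 * 20.1 / 60 = 5.5610 W/kg
Cost = power_per_kg / speed
Cost = 5.5610 / 1.43
Cost = 3.8888


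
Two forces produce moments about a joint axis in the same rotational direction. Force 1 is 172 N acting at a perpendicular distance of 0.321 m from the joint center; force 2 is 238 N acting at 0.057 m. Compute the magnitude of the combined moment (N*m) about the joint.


M = F1 * d1 + F2 * d2
M = 172 * 0.321 + 238 * 0.057
M = 55.2120 + 13.5660
M = 68.7780


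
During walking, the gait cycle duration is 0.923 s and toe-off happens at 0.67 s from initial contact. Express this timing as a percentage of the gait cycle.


pct = (event_time / cycle_time) * 100
pct = (0.67 / 0.923) * 100
ratio = 0.7259
pct = 72.5894


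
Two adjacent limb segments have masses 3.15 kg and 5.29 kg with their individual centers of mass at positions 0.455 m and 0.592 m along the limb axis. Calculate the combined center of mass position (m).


COM = (m1*x1 + m2*x2) / (m1 + m2)
COM = (3.15*0.455 + 5.29*0.592) / (3.15 + 5.29)
Numerator = 4.5649
Denominator = 8.4400
COM = 0.5409


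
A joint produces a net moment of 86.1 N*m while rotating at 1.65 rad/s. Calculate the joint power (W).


P = M * omega
P = 86.1 * 1.65
P = 142.0650


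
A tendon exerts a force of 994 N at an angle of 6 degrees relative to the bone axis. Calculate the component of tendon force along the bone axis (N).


F_eff = F_tendon * cos(theta)
theta = 6 deg = 0.1047 rad
cos(theta) = 0.9945
F_eff = 994 * 0.9945
F_eff = 988.5548


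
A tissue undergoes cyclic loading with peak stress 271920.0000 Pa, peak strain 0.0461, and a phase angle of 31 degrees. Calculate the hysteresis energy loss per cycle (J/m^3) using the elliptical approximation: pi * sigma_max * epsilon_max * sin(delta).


E_loss = pi * sigma_max * epsilon_max * sin(delta)
delta = 31 deg = 0.5411 rad
sin(delta) = 0.5150
E_loss = pi * 271920.0000 * 0.0461 * 0.5150
E_loss = 20282.9577


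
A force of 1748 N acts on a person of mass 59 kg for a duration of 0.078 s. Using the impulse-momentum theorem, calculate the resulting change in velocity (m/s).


J = F * dt = 1748 * 0.078 = 136.3440 N*s
delta_v = J / m
delta_v = 136.3440 / 59
delta_v = 2.3109


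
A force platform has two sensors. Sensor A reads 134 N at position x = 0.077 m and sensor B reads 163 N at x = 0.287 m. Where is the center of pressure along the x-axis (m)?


COP_x = (F1*x1 + F2*x2) / (F1 + F2)
COP_x = (134*0.077 + 163*0.287) / (134 + 163)
Numerator = 57.0990
Denominator = 297
COP_x = 0.1923


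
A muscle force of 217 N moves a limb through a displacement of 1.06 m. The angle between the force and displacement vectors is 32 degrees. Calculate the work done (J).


W = F * d * cos(theta)
theta = 32 deg = 0.5585 rad
cos(theta) = 0.8480
W = 217 * 1.06 * 0.8480
W = 195.0680


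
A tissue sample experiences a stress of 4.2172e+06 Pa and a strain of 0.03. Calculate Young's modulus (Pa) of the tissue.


E = stress / strain
E = 4.2172e+06 / 0.03
E = 1.4057e+08


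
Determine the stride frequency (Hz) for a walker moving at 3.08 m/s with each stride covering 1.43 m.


f = v / stride_length
f = 3.08 / 1.43
f = 2.1538


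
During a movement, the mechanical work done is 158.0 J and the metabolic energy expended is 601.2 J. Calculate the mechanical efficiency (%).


eta = (W_mech / E_meta) * 100
eta = (158.0 / 601.2) * 100
ratio = 0.2628
eta = 26.2808


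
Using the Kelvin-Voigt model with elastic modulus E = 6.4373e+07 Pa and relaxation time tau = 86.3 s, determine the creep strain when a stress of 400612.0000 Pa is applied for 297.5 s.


epsilon(t) = (sigma/E) * (1 - exp(-t/tau))
sigma/E = 400612.0000 / 6.4373e+07 = 0.0062
exp(-t/tau) = exp(-297.5 / 86.3) = 0.0318
epsilon = 0.0062 * (1 - 0.0318)
epsilon = 0.0060


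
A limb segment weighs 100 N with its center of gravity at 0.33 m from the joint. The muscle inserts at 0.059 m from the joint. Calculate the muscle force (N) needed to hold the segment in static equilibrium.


F_muscle = W * d_load / d_muscle
F_muscle = 100 * 0.33 / 0.059
Numerator = 33.0000
F_muscle = 559.3220


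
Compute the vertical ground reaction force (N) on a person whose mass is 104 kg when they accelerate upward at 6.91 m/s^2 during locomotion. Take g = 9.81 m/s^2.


GRF = m * (g + a)
GRF = 104 * (9.81 + 6.91)
GRF = 104 * 16.7200
GRF = 1738.8800


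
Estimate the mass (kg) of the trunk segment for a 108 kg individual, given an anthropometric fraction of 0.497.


m_segment = body_mass * fraction
m_segment = 108 * 0.497
m_segment = 53.6760


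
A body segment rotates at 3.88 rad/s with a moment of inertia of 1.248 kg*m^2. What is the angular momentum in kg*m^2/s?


L = I * omega
L = 1.248 * 3.88
L = 4.8422


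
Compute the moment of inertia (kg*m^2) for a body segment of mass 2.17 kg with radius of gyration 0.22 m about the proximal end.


I = m * k^2
I = 2.17 * 0.22^2
k^2 = 0.0484
I = 0.1050


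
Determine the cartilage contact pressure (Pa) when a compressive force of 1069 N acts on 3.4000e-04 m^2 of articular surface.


P = F / A
P = 1069 / 3.4000e-04
P = 3.1441e+06


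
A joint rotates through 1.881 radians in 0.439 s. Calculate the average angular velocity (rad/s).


omega = delta_theta / delta_t
omega = 1.881 / 0.439
omega = 4.2847


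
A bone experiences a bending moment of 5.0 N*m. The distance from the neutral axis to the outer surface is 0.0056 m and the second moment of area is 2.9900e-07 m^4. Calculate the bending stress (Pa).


sigma = M * c / I
sigma = 5.0 * 0.0056 / 2.9900e-07
M * c = 0.0280
sigma = 93645.4849


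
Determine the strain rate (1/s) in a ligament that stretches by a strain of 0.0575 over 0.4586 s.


strain_rate = delta_strain / delta_t
strain_rate = 0.0575 / 0.4586
strain_rate = 0.1254


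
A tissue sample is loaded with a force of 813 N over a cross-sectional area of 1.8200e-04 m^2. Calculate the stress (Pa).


stress = F / A
stress = 813 / 1.8200e-04
stress = 4.4670e+06


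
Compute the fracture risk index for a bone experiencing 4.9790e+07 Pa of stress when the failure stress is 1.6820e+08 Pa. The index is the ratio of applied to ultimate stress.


FRI = applied / ultimate
FRI = 4.9790e+07 / 1.6820e+08
FRI = 0.2960


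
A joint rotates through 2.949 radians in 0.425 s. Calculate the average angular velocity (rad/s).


omega = delta_theta / delta_t
omega = 2.949 / 0.425
omega = 6.9388


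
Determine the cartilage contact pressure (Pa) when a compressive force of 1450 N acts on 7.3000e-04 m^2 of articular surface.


P = F / A
P = 1450 / 7.3000e-04
P = 1.9863e+06


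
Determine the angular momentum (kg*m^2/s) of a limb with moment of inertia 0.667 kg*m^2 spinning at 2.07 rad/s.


L = I * omega
L = 0.667 * 2.07
L = 1.3807


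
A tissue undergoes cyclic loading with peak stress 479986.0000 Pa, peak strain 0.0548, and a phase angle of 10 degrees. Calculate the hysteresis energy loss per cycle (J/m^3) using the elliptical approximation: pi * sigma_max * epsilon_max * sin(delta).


E_loss = pi * sigma_max * epsilon_max * sin(delta)
delta = 10 deg = 0.1745 rad
sin(delta) = 0.1736
E_loss = pi * 479986.0000 * 0.0548 * 0.1736
E_loss = 14349.2510


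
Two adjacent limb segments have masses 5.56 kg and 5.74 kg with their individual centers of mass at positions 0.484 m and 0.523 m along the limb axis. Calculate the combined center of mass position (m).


COM = (m1*x1 + m2*x2) / (m1 + m2)
COM = (5.56*0.484 + 5.74*0.523) / (5.56 + 5.74)
Numerator = 5.6931
Denominator = 11.3000
COM = 0.5038


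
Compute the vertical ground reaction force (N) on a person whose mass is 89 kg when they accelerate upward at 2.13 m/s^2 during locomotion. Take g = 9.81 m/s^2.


GRF = m * (g + a)
GRF = 89 * (9.81 + 2.13)
GRF = 89 * 11.9400
GRF = 1062.6600


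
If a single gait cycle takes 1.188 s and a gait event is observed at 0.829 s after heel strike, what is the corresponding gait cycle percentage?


pct = (event_time / cycle_time) * 100
pct = (0.829 / 1.188) * 100
ratio = 0.6978
pct = 69.7811


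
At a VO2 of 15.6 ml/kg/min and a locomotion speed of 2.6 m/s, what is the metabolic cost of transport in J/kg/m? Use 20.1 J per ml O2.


Power per kg = VO2 * 20.1 / 60
Power per kg = 15.6 * 20.1 / 60 = 5.2260 W/kg
Cost = power_per_kg / speed
Cost = 5.2260 / 2.6
Cost = 2.0100


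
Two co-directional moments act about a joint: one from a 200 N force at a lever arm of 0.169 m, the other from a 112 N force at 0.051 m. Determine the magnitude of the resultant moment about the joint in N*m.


M = F1 * d1 + F2 * d2
M = 200 * 0.169 + 112 * 0.051
M = 33.8000 + 5.7120
M = 39.5120


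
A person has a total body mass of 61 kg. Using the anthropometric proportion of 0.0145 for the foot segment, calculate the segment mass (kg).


m_segment = body_mass * fraction
m_segment = 61 * 0.0145
m_segment = 0.8845


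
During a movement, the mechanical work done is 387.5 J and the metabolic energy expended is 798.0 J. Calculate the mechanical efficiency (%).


eta = (W_mech / E_meta) * 100
eta = (387.5 / 798.0) * 100
ratio = 0.4856
eta = 48.5589


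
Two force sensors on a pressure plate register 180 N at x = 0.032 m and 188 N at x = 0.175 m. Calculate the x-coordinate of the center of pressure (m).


COP_x = (F1*x1 + F2*x2) / (F1 + F2)
COP_x = (180*0.032 + 188*0.175) / (180 + 188)
Numerator = 38.6600
Denominator = 368
COP_x = 0.1051


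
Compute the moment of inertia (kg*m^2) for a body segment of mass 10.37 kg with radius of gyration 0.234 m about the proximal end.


I = m * k^2
I = 10.37 * 0.234^2
k^2 = 0.0548
I = 0.5678


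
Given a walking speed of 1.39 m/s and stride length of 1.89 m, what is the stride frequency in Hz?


f = v / stride_length
f = 1.39 / 1.89
f = 0.7354


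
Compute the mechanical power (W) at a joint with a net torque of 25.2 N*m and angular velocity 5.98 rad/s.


P = M * omega
P = 25.2 * 5.98
P = 150.6960


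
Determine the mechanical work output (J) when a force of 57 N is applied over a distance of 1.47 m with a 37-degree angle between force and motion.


W = F * d * cos(theta)
theta = 37 deg = 0.6458 rad
cos(theta) = 0.7986
W = 57 * 1.47 * 0.7986
W = 66.9177


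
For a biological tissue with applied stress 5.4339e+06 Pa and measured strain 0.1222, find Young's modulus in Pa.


E = stress / strain
E = 5.4339e+06 / 0.1222
E = 4.4467e+07


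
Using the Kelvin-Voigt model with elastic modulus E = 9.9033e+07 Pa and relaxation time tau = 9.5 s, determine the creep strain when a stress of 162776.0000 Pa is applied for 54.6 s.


epsilon(t) = (sigma/E) * (1 - exp(-t/tau))
sigma/E = 162776.0000 / 9.9033e+07 = 0.0016
exp(-t/tau) = exp(-54.6 / 9.5) = 0.0032
epsilon = 0.0016 * (1 - 0.0032)
epsilon = 0.0016


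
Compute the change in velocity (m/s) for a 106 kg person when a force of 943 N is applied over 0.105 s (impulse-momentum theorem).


J = F * dt = 943 * 0.105 = 99.0150 N*s
delta_v = J / m
delta_v = 99.0150 / 106
delta_v = 0.9341


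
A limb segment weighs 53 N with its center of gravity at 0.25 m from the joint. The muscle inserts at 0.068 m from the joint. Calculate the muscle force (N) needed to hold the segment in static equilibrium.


F_muscle = W * d_load / d_muscle
F_muscle = 53 * 0.25 / 0.068
Numerator = 13.2500
F_muscle = 194.8529


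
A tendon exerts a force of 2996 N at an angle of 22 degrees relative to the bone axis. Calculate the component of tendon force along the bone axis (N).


F_eff = F_tendon * cos(theta)
theta = 22 deg = 0.3840 rad
cos(theta) = 0.9272
F_eff = 2996 * 0.9272
F_eff = 2777.8428


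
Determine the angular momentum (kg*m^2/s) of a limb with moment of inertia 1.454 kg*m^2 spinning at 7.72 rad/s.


L = I * omega
L = 1.454 * 7.72
L = 11.2249


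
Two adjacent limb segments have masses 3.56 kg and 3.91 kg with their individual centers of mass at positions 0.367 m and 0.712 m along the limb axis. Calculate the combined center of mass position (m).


COM = (m1*x1 + m2*x2) / (m1 + m2)
COM = (3.56*0.367 + 3.91*0.712) / (3.56 + 3.91)
Numerator = 4.0904
Denominator = 7.4700
COM = 0.5476


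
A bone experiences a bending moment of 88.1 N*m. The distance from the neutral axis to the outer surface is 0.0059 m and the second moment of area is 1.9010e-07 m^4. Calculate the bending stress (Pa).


sigma = M * c / I
sigma = 88.1 * 0.0059 / 1.9010e-07
M * c = 0.5198
sigma = 2.7343e+06


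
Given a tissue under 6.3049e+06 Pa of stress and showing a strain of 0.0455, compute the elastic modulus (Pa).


E = stress / strain
E = 6.3049e+06 / 0.0455
E = 1.3857e+08


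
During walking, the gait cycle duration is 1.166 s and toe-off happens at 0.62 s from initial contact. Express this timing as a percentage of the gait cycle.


pct = (event_time / cycle_time) * 100
pct = (0.62 / 1.166) * 100
ratio = 0.5317
pct = 53.1732


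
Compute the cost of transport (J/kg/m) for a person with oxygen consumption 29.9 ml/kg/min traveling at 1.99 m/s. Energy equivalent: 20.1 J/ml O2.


Power per kg = VO2 * 20.1 / 60
Power per kg = 29.9 * 20.1 / 60 = 10.0165 W/kg
Cost = power_per_kg / speed
Cost = 10.0165 / 1.99
Cost = 5.0334


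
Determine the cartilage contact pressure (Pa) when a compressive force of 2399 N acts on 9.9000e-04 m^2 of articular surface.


P = F / A
P = 2399 / 9.9000e-04
P = 2.4232e+06


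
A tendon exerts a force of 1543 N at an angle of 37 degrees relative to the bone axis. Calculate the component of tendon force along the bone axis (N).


F_eff = F_tendon * cos(theta)
theta = 37 deg = 0.6458 rad
cos(theta) = 0.7986
F_eff = 1543 * 0.7986
F_eff = 1232.2946


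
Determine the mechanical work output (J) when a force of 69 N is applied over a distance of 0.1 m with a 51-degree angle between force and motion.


W = F * d * cos(theta)
theta = 51 deg = 0.8901 rad
cos(theta) = 0.6293
W = 69 * 0.1 * 0.6293
W = 4.3423


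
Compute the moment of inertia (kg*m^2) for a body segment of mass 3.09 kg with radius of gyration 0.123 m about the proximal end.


I = m * k^2
I = 3.09 * 0.123^2
k^2 = 0.0151
I = 0.0467


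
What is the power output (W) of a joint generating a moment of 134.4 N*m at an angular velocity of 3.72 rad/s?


P = M * omega
P = 134.4 * 3.72
P = 499.9680


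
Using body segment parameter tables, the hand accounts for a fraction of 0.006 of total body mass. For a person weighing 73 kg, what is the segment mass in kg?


m_segment = body_mass * fraction
m_segment = 73 * 0.006
m_segment = 0.4380


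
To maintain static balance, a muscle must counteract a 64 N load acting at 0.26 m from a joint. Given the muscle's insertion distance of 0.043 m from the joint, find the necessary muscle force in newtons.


F_muscle = W * d_load / d_muscle
F_muscle = 64 * 0.26 / 0.043
Numerator = 16.6400
F_muscle = 386.9767


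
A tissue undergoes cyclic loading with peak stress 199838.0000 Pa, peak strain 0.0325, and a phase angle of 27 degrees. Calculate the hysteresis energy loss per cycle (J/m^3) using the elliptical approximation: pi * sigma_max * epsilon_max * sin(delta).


E_loss = pi * sigma_max * epsilon_max * sin(delta)
delta = 27 deg = 0.4712 rad
sin(delta) = 0.4540
E_loss = pi * 199838.0000 * 0.0325 * 0.4540
E_loss = 9263.1367


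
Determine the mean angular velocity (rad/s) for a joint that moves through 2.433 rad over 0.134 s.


omega = delta_theta / delta_t
omega = 2.433 / 0.134
omega = 18.1567


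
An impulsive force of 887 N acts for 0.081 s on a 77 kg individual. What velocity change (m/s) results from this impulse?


J = F * dt = 887 * 0.081 = 71.8470 N*s
delta_v = J / m
delta_v = 71.8470 / 77
delta_v = 0.9331


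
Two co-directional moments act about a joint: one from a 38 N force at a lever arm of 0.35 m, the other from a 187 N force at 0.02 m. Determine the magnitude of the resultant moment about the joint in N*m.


M = F1 * d1 + F2 * d2
M = 38 * 0.35 + 187 * 0.02
M = 13.3000 + 3.7400
M = 17.0400


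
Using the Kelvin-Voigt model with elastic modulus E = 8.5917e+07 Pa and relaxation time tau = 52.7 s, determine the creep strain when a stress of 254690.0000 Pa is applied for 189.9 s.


epsilon(t) = (sigma/E) * (1 - exp(-t/tau))
sigma/E = 254690.0000 / 8.5917e+07 = 0.0030
exp(-t/tau) = exp(-189.9 / 52.7) = 0.0272
epsilon = 0.0030 * (1 - 0.0272)
epsilon = 0.0029


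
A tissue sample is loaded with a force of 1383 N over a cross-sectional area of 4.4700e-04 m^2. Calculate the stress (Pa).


stress = F / A
stress = 1383 / 4.4700e-04
stress = 3.0940e+06


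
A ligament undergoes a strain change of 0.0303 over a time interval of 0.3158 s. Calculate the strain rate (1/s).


strain_rate = delta_strain / delta_t
strain_rate = 0.0303 / 0.3158
strain_rate = 0.0959


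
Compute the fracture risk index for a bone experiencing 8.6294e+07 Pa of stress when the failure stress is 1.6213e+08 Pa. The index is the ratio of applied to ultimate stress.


FRI = applied / ultimate
FRI = 8.6294e+07 / 1.6213e+08
FRI = 0.5323


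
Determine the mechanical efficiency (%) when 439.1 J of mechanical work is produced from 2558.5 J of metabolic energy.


eta = (W_mech / E_meta) * 100
eta = (439.1 / 2558.5) * 100
ratio = 0.1716
eta = 17.1624


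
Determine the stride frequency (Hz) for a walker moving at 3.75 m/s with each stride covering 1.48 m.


f = v / stride_length
f = 3.75 / 1.48
f = 2.5338


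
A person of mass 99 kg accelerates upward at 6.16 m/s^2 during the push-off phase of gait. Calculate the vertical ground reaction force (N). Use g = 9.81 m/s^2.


GRF = m * (g + a)
GRF = 99 * (9.81 + 6.16)
GRF = 99 * 15.9700
GRF = 1581.0300


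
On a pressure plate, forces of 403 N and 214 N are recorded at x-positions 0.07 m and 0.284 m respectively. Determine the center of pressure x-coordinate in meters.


COP_x = (F1*x1 + F2*x2) / (F1 + F2)
COP_x = (403*0.07 + 214*0.284) / (403 + 214)
Numerator = 88.9860
Denominator = 617
COP_x = 0.1442


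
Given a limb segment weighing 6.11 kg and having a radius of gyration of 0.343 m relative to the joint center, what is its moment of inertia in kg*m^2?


I = m * k^2
I = 6.11 * 0.343^2
k^2 = 0.1176
I = 0.7188


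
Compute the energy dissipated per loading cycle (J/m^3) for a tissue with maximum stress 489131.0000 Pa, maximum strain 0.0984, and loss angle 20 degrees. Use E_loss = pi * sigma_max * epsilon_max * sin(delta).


E_loss = pi * sigma_max * epsilon_max * sin(delta)
delta = 20 deg = 0.3491 rad
sin(delta) = 0.3420
E_loss = pi * 489131.0000 * 0.0984 * 0.3420
E_loss = 51715.6329


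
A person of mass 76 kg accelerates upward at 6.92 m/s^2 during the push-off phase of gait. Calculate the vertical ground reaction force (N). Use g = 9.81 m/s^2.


GRF = m * (g + a)
GRF = 76 * (9.81 + 6.92)
GRF = 76 * 16.7300
GRF = 1271.4800


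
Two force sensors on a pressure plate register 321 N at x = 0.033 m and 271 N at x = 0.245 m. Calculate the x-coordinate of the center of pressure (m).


COP_x = (F1*x1 + F2*x2) / (F1 + F2)
COP_x = (321*0.033 + 271*0.245) / (321 + 271)
Numerator = 76.9880
Denominator = 592
COP_x = 0.1300


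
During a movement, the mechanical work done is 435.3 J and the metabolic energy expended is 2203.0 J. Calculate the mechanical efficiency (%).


eta = (W_mech / E_meta) * 100
eta = (435.3 / 2203.0) * 100
ratio = 0.1976
eta = 19.7594


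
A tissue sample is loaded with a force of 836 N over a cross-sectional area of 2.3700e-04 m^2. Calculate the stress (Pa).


stress = F / A
stress = 836 / 2.3700e-04
stress = 3.5274e+06


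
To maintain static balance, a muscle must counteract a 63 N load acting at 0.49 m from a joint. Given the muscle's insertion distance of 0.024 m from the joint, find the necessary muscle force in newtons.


F_muscle = W * d_load / d_muscle
F_muscle = 63 * 0.49 / 0.024
Numerator = 30.8700
F_muscle = 1286.2500


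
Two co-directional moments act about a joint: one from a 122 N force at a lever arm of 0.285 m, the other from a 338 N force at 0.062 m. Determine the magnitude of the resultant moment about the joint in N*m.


M = F1 * d1 + F2 * d2
M = 122 * 0.285 + 338 * 0.062
M = 34.7700 + 20.9560
M = 55.7260


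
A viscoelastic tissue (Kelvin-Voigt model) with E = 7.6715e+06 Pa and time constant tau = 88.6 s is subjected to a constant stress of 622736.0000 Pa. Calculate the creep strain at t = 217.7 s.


epsilon(t) = (sigma/E) * (1 - exp(-t/tau))
sigma/E = 622736.0000 / 7.6715e+06 = 0.0812
exp(-t/tau) = exp(-217.7 / 88.6) = 0.0857
epsilon = 0.0812 * (1 - 0.0857)
epsilon = 0.0742


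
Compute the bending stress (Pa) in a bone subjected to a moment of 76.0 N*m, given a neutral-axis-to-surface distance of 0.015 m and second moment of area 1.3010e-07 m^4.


sigma = M * c / I
sigma = 76.0 * 0.015 / 1.3010e-07
M * c = 1.1400
sigma = 8.7625e+06


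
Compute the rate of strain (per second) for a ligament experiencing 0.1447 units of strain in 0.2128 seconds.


strain_rate = delta_strain / delta_t
strain_rate = 0.1447 / 0.2128
strain_rate = 0.6800


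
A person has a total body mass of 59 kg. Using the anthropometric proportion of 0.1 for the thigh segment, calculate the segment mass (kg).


m_segment = body_mass * fraction
m_segment = 59 * 0.1
m_segment = 5.9000


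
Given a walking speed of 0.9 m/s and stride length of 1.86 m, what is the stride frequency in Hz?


f = v / stride_length
f = 0.9 / 1.86
f = 0.4839


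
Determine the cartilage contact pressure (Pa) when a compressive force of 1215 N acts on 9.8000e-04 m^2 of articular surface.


P = F / A
P = 1215 / 9.8000e-04
P = 1.2398e+06


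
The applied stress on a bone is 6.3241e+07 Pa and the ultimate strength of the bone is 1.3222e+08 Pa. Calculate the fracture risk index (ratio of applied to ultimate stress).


FRI = applied / ultimate
FRI = 6.3241e+07 / 1.3222e+08
FRI = 0.4783


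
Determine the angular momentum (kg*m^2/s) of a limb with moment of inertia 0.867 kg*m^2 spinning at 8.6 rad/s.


L = I * omega
L = 0.867 * 8.6
L = 7.4562


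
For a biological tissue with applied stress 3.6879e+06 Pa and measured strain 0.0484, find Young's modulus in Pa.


E = stress / strain
E = 3.6879e+06 / 0.0484
E = 7.6196e+07


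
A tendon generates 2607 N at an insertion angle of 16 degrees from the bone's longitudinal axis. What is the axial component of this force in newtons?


F_eff = F_tendon * cos(theta)
theta = 16 deg = 0.2793 rad
cos(theta) = 0.9613
F_eff = 2607 * 0.9613
F_eff = 2506.0092


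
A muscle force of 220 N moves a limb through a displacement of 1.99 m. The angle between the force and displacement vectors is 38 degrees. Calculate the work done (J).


W = F * d * cos(theta)
theta = 38 deg = 0.6632 rad
cos(theta) = 0.7880
W = 220 * 1.99 * 0.7880
W = 344.9911


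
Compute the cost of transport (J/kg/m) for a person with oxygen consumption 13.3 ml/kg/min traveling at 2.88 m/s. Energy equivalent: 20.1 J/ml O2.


Power per kg = VO2 * 20.1 / 60
Power per kg = 13.3 * 20.1 / 60 = 4.4555 W/kg
Cost = power_per_kg / speed
Cost = 4.4555 / 2.88
Cost = 1.5470


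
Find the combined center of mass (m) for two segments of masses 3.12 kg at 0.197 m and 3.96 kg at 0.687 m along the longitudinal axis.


COM = (m1*x1 + m2*x2) / (m1 + m2)
COM = (3.12*0.197 + 3.96*0.687) / (3.12 + 3.96)
Numerator = 3.3352
Denominator = 7.0800
COM = 0.4711


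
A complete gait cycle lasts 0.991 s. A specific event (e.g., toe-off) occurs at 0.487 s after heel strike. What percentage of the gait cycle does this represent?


pct = (event_time / cycle_time) * 100
pct = (0.487 / 0.991) * 100
ratio = 0.4914
pct = 49.1423


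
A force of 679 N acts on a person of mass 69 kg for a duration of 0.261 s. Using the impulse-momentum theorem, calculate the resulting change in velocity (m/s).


J = F * dt = 679 * 0.261 = 177.2190 N*s
delta_v = J / m
delta_v = 177.2190 / 69
delta_v = 2.5684


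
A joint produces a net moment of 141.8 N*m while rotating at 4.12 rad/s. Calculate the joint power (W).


P = M * omega
P = 141.8 * 4.12
P = 584.2160


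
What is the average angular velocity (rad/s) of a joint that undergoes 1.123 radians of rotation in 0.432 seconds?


omega = delta_theta / delta_t
omega = 1.123 / 0.432
omega = 2.5995


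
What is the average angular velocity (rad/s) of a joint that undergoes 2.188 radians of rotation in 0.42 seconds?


omega = delta_theta / delta_t
omega = 2.188 / 0.42
omega = 5.2095


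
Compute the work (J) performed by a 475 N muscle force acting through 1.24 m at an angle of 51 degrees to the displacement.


W = F * d * cos(theta)
theta = 51 deg = 0.8901 rad
cos(theta) = 0.6293
W = 475 * 1.24 * 0.6293
W = 370.6697


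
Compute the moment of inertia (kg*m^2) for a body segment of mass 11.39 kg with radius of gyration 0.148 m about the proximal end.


I = m * k^2
I = 11.39 * 0.148^2
k^2 = 0.0219
I = 0.2495


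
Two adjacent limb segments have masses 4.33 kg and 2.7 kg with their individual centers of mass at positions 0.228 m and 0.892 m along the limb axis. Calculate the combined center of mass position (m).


COM = (m1*x1 + m2*x2) / (m1 + m2)
COM = (4.33*0.228 + 2.7*0.892) / (4.33 + 2.7)
Numerator = 3.3956
Denominator = 7.0300
COM = 0.4830


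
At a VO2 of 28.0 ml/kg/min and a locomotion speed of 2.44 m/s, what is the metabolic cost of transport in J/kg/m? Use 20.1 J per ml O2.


Power per kg = VO2 * 20.1 / 60
Power per kg = 28.0 * 20.1 / 60 = 9.3800 W/kg
Cost = power_per_kg / speed
Cost = 9.3800 / 2.44
Cost = 3.8443


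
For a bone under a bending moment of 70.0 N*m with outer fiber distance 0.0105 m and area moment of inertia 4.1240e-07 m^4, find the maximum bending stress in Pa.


sigma = M * c / I
sigma = 70.0 * 0.0105 / 4.1240e-07
M * c = 0.7350
sigma = 1.7823e+06


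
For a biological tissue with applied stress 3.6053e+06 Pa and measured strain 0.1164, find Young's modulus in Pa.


E = stress / strain
E = 3.6053e+06 / 0.1164
E = 3.0973e+07


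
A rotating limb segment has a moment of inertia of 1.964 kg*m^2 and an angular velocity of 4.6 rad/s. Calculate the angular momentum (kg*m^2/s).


L = I * omega
L = 1.964 * 4.6
L = 9.0344


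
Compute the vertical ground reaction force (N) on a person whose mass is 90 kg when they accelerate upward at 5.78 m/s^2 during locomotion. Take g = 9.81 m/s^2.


GRF = m * (g + a)
GRF = 90 * (9.81 + 5.78)
GRF = 90 * 15.5900
GRF = 1403.1000


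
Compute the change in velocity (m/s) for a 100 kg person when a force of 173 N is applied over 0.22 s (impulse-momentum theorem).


J = F * dt = 173 * 0.22 = 38.0600 N*s
delta_v = J / m
delta_v = 38.0600 / 100
delta_v = 0.3806


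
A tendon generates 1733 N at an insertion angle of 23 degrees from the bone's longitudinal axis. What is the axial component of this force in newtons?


F_eff = F_tendon * cos(theta)
theta = 23 deg = 0.4014 rad
cos(theta) = 0.9205
F_eff = 1733 * 0.9205
F_eff = 1595.2349


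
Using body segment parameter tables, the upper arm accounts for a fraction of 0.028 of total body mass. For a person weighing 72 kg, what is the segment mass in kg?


m_segment = body_mass * fraction
m_segment = 72 * 0.028
m_segment = 2.0160


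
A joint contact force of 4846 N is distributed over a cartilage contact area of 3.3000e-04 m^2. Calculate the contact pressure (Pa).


P = F / A
P = 4846 / 3.3000e-04
P = 1.4685e+07


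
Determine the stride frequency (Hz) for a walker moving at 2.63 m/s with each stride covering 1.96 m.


f = v / stride_length
f = 2.63 / 1.96
f = 1.3418


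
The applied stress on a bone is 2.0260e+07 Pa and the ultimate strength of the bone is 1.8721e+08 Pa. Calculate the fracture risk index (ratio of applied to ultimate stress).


FRI = applied / ultimate
FRI = 2.0260e+07 / 1.8721e+08
FRI = 0.1082


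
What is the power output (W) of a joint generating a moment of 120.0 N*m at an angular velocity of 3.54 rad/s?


P = M * omega
P = 120.0 * 3.54
P = 424.8000


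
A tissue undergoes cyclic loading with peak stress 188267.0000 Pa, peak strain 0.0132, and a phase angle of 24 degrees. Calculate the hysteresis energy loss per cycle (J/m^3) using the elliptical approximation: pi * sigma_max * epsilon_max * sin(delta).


E_loss = pi * sigma_max * epsilon_max * sin(delta)
delta = 24 deg = 0.4189 rad
sin(delta) = 0.4067
E_loss = pi * 188267.0000 * 0.0132 * 0.4067
E_loss = 3175.4941


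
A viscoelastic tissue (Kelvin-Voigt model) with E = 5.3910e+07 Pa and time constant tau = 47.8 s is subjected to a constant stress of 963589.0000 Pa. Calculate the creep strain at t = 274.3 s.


epsilon(t) = (sigma/E) * (1 - exp(-t/tau))
sigma/E = 963589.0000 / 5.3910e+07 = 0.0179
exp(-t/tau) = exp(-274.3 / 47.8) = 0.0032
epsilon = 0.0179 * (1 - 0.0032)
epsilon = 0.0178


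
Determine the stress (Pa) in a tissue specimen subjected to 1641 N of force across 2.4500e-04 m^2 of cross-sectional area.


stress = F / A
stress = 1641 / 2.4500e-04
stress = 6.6980e+06


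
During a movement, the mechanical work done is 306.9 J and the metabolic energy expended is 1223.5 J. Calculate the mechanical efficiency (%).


eta = (W_mech / E_meta) * 100
eta = (306.9 / 1223.5) * 100
ratio = 0.2508
eta = 25.0838


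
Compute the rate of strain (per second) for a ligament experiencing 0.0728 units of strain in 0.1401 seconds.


strain_rate = delta_strain / delta_t
strain_rate = 0.0728 / 0.1401
strain_rate = 0.5196


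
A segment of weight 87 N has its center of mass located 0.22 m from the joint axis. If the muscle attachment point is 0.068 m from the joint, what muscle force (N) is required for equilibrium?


F_muscle = W * d_load / d_muscle
F_muscle = 87 * 0.22 / 0.068
Numerator = 19.1400
F_muscle = 281.4706


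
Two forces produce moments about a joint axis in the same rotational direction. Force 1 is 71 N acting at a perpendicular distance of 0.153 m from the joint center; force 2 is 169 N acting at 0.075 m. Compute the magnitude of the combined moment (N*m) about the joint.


M = F1 * d1 + F2 * d2
M = 71 * 0.153 + 169 * 0.075
M = 10.8630 + 12.6750
M = 23.5380


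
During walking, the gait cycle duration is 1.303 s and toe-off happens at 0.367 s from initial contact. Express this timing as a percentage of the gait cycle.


pct = (event_time / cycle_time) * 100
pct = (0.367 / 1.303) * 100
ratio = 0.2817
pct = 28.1658
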